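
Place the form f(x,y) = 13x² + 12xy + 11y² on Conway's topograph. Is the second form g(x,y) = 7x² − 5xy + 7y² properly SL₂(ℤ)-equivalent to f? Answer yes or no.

D₁ = -428, D₂ = -171
discriminants differ ⇒ not SL₂(ℤ)-equivalent

no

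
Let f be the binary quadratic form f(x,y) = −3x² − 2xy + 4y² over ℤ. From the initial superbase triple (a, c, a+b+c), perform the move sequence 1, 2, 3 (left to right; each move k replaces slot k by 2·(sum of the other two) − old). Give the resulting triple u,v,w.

start (-3,4,-1) = (f(1,0),f(0,1),f(1,1))
replace slot 1: 2·(4+(-1)) − (-3) = 9 → (9,4,-1)
replace slot 2: 2·(9+(-1)) − 4 = 12 → (9,12,-1)
replace slot 3: 2·(9+12) − (-1) = 43 → (9,12,43)

9,12,43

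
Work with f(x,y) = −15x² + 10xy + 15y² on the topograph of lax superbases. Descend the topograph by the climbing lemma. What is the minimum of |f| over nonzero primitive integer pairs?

river: ρ → (15,20,-10)
river: ρ → (-10,20,15)
river: ρ → (15,10,-15)
river: ρ → (-15,20,10)
river: ρ → (10,20,-15)
river: ρ → (-15,10,15)
closes: descent 0, river 6
min |a| on river = 10

10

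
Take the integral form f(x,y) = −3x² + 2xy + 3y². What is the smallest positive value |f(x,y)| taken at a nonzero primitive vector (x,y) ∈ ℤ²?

river: ρ → (3,4,-2)
river: ρ → (-2,4,3)
river: ρ → (3,2,-3)
river: ρ → (-3,4,2)
river: ρ → (2,4,-3)
river: ρ → (-3,2,3)
closes: descent 0, river 6
min |a| on river = 2

2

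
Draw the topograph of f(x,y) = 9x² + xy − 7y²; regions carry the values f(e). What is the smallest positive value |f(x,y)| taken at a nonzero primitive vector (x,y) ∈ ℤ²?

descent: ρ → (-7,13,3)  [lands on river]
river: ρ → (3,11,-11)
river: ρ → (-11,11,3)
river: ρ → (3,13,-7)
river: ρ → (-7,15,1)
river: ρ → (1,15,-7)
closes: descent 1, river 6
min |a| on river = 1

1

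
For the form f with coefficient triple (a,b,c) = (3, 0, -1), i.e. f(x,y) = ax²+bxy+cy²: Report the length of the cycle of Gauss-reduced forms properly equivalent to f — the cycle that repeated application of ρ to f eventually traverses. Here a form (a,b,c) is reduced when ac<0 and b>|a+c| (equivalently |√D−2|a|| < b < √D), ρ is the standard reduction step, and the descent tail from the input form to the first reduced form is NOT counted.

D = 12, ⌊√D⌋ = 3
descent: ρ → (-1,2,2)  [lands on river]
river: ρ → (2,2,-1)
ρ-cycle length = 2 (tail of 1 descent step not counted)

2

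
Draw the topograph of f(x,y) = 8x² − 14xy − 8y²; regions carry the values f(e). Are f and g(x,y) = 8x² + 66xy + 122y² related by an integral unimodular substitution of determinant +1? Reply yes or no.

D₁ = 452, D₂ = 452
river cycle of f (length 14): (-8, 14, 8), (8, 18, -4), (-4, 14, 16), (16, 18, -2), (-2, 18, 16), (16, 14, -4), (-4, 18, 8), (8, 14, -8), (-8, 18, 4), (4, 14, -16), … (4 more)
river cycle of g (length 14): (8, 18, -4), (-4, 14, 16), (16, 18, -2), (-2, 18, 16), (16, 14, -4), (-4, 18, 8), (8, 14, -8), (-8, 18, 4), (4, 14, -16), (-16, 18, 2), … (4 more)
cycles coincide ⇒ equivalent

yes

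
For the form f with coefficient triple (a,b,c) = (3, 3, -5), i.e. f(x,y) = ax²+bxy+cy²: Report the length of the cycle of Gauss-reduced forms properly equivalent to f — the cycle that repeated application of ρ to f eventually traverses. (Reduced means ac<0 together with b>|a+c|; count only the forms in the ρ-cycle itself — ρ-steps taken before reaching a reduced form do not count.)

D = 69, ⌊√D⌋ = 8
river: ρ → (-5,7,1)
river: ρ → (1,7,-5)
river: ρ → (-5,3,3)
river: ρ → (3,3,-5)
ρ-cycle length = 4 (tail of 0 descent steps not counted)

4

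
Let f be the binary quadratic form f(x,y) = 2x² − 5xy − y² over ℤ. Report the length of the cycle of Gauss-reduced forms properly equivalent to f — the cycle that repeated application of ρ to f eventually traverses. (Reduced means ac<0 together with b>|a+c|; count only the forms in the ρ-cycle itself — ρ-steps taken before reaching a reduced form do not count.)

D = 33, ⌊√D⌋ = 5
descent: ρ → (-1,5,2)  [lands on river]
river: ρ → (2,3,-3)
river: ρ → (-3,3,2)
river: ρ → (2,5,-1)
ρ-cycle length = 4 (tail of 1 descent step not counted)

4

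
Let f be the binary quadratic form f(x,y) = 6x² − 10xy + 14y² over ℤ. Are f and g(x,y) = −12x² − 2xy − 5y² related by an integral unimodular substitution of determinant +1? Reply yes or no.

D₁ = -236, D₂ = -236
f: translate: b→2 (≡-10 mod 12), so (6,-10,14)→(6,2,10)
f: reduced (well bottom): (6,2,10) with a≤c, −a<b≤a
g is negative-definite; reduce −g:
−g: flip: (12,2,5)→(5,-2,12)
−g: reduced (well bottom): (5,-2,12) with a≤c, −a<b≤a
flip sign back: reduced form of g is (-5,2,-12)
reduced forms (6, 2, 10) vs (-5, 2, -12) ⇒ inequivalent

no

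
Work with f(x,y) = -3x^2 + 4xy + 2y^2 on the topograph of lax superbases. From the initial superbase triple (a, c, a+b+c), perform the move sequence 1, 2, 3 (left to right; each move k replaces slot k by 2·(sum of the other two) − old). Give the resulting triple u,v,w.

start (-3,2,3) = (f(1,0),f(0,1),f(1,1))
replace slot 1: 2·(2+3) − (-3) = 13 → (13,2,3)
replace slot 2: 2·(13+3) − 2 = 30 → (13,30,3)
replace slot 3: 2·(13+30) − 3 = 83 → (13,30,83)

13,30,83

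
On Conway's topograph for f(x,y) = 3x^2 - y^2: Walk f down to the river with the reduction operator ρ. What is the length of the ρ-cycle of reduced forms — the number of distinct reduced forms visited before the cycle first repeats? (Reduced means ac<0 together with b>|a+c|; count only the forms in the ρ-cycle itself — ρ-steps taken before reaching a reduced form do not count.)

D = 12, ⌊√D⌋ = 3
descent: ρ → (-1,2,2)  [lands on river]
river: ρ → (2,2,-1)
ρ-cycle length = 2 (tail of 1 descent step not counted)

2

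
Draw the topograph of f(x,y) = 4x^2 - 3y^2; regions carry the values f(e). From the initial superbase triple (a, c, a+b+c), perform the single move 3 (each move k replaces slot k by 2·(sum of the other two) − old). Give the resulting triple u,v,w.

start (4,-3,1) = (f(1,0),f(0,1),f(1,1))
replace slot 3: 2·(4+(-3)) − 1 = 1 → (4,-3,1)

4,-3,1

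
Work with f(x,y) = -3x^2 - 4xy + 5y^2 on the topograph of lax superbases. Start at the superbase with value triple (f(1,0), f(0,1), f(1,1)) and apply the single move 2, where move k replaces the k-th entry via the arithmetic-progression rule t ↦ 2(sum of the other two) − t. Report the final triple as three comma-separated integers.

start (-3,5,-2) = (f(1,0),f(0,1),f(1,1))
replace slot 2: 2·((-3)+(-2)) − 5 = -15 → (-3,-15,-2)

-3,-15,-2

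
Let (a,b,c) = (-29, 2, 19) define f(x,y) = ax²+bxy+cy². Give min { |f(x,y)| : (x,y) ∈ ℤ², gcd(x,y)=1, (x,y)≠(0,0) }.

descent: ρ → (19,36,-12)  [lands on river]
river: ρ → (-12,36,19)
river: ρ → (19,40,-8)
river: ρ → (-8,40,19)
closes: descent 1, river 4
min |a| on river = 8

8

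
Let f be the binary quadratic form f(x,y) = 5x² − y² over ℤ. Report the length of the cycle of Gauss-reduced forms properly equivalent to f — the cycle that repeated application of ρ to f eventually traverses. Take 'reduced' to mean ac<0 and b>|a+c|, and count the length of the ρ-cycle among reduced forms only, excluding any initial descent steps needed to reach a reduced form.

D = 20, ⌊√D⌋ = 4
descent: ρ → (-1,4,1)  [lands on river]
river: ρ → (1,4,-1)
ρ-cycle length = 2 (tail of 1 descent step not counted)

2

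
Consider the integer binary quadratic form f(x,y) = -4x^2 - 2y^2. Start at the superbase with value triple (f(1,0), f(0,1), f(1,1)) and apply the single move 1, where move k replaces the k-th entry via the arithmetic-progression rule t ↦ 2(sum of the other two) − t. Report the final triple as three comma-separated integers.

start (-4,-2,-6) = (f(1,0),f(0,1),f(1,1))
replace slot 1: 2·((-2)+(-6)) − (-4) = -12 → (-12,-2,-6)

-12,-2,-6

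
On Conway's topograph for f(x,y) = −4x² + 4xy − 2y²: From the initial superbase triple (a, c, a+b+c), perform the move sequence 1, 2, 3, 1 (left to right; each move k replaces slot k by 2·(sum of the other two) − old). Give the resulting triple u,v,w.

start (-4,-2,-2) = (f(1,0),f(0,1),f(1,1))
replace slot 1: 2·((-2)+(-2)) − (-4) = -4 → (-4,-2,-2)
replace slot 2: 2·((-4)+(-2)) − (-2) = -10 → (-4,-10,-2)
replace slot 3: 2·((-4)+(-10)) − (-2) = -26 → (-4,-10,-26)
replace slot 1: 2·((-10)+(-26)) − (-4) = -68 → (-68,-10,-26)

-68,-10,-26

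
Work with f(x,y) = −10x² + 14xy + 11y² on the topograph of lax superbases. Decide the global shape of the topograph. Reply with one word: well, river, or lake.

D = b²−4ac = 14² − 4·(-10)·11 = 636
D > 0 non-square ⇒ indefinite ⇒ periodic river

river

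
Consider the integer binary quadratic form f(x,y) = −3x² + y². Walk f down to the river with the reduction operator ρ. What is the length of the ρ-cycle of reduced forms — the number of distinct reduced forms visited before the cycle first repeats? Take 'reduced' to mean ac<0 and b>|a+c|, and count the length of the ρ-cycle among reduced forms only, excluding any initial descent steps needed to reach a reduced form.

D = 12, ⌊√D⌋ = 3
descent: ρ → (1,2,-2)  [lands on river]
river: ρ → (-2,2,1)
ρ-cycle length = 2 (tail of 1 descent step not counted)

2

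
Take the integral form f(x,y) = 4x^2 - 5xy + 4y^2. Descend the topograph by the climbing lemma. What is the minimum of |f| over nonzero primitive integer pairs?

translate: b→3 (≡-5 mod 8), so (4,-5,4)→(4,3,3)
flip: (4,3,3)→(3,-3,4)
translate: b→3 (≡-3 mod 6), so (3,-3,4)→(3,3,4)
reduced (well bottom): (3,3,4) with a≤c, −a<b≤a
well minimum = a = 3

3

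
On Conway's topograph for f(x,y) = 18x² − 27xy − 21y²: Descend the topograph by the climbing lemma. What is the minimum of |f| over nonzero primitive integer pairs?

descent: ρ → (-21,27,18)  [lands on river]
river: ρ → (18,45,-3)
river: ρ → (-3,45,18)
river: ρ → (18,27,-21)
river: ρ → (-21,15,24)
river: ρ → (24,33,-12)
river: ρ → (-12,39,15)
river: ρ → (15,21,-30)
river: ρ → (-30,39,6)
river: ρ → (6,45,-9)
river: ρ → (-9,45,6)
river: ρ → (6,39,-30)
river: ρ → (-30,21,15)
river: ρ → (15,39,-12)
river: ρ → (-12,33,24)
river: ρ → (24,15,-21)
closes: descent 1, river 16
min |a| on river = 3

3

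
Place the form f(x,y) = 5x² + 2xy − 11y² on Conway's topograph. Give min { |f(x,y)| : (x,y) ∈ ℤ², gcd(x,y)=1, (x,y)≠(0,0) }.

descent: ρ → (-11,-2,5)
descent: ρ → (5,12,-4)  [lands on river]
river: ρ → (-4,12,5)
river: ρ → (5,8,-8)
river: ρ → (-8,8,5)
closes: descent 2, river 4
min |a| on river = 4

4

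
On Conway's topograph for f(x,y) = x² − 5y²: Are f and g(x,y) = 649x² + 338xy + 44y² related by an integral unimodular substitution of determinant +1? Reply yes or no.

D₁ = 20, D₂ = 20
river cycle of f (length 2): (1, 4, -1), (-1, 4, 1)
river cycle of g (length 2): (1, 4, -1), (-1, 4, 1)
cycles coincide ⇒ equivalent

yes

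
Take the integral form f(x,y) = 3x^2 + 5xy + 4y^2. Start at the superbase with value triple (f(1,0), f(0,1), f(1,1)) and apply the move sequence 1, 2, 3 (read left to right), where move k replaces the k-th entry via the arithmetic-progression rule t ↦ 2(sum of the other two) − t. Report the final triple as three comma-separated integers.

start (3,4,12) = (f(1,0),f(0,1),f(1,1))
replace slot 1: 2·(4+12) − 3 = 29 → (29,4,12)
replace slot 2: 2·(29+12) − 4 = 78 → (29,78,12)
replace slot 3: 2·(29+78) − 12 = 202 → (29,78,202)

29,78,202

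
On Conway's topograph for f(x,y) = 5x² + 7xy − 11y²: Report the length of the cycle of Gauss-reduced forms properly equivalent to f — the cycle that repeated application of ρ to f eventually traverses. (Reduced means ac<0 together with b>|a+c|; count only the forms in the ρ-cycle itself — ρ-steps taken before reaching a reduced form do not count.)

D = 269, ⌊√D⌋ = 16
river: ρ → (-11,15,1)
river: ρ → (1,15,-11)
river: ρ → (-11,7,5)
river: ρ → (5,13,-5)
river: ρ → (-5,7,11)
river: ρ → (11,15,-1)
river: ρ → (-1,15,11)
river: ρ → (11,7,-5)
river: ρ → (-5,13,5)
river: ρ → (5,7,-11)
ρ-cycle length = 10 (tail of 0 descent steps not counted)

10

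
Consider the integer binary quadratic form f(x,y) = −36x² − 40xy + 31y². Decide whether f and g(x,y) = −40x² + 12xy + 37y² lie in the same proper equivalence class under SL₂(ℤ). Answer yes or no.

D₁ = 6064, D₂ = 6064
river cycle of f (length 76): (31, 40, -36), (-36, 32, 35), (35, 38, -33), (-33, 28, 40), (40, 52, -21), (-21, 74, 7), (7, 66, -61), (-61, 56, 12), (12, 64, -41), (-41, 18, 35), … (66 more)
river cycle of g (length 76): (37, 62, -15), (-15, 58, 45), (45, 32, -28), (-28, 24, 49), (49, 74, -3), (-3, 76, 24), (24, 68, -15), (-15, 52, 56), (56, 60, -11), (-11, 72, 20), … (66 more)
cycles differ ⇒ inequivalent

no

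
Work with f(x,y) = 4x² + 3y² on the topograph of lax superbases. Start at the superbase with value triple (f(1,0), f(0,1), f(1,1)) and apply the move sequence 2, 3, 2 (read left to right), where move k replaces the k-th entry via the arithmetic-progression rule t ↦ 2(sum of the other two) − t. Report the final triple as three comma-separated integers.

start (4,3,7) = (f(1,0),f(0,1),f(1,1))
replace slot 2: 2·(4+7) − 3 = 19 → (4,19,7)
replace slot 3: 2·(4+19) − 7 = 39 → (4,19,39)
replace slot 2: 2·(4+39) − 19 = 67 → (4,67,39)

4,67,39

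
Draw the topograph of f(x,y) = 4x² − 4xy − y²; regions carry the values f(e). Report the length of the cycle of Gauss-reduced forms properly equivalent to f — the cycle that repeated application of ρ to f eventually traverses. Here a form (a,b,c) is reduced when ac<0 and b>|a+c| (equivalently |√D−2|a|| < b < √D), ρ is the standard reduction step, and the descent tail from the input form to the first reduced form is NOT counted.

D = 32, ⌊√D⌋ = 5
descent: ρ → (-1,4,4)  [lands on river]
river: ρ → (4,4,-1)
ρ-cycle length = 2 (tail of 1 descent step not counted)

2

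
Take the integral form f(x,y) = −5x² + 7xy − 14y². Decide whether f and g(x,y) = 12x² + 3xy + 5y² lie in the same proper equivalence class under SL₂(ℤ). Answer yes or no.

D₁ = -231, D₂ = -231
f is negative-definite; reduce −f:
−f: translate: b→3 (≡-7 mod 10), so (5,-7,14)→(5,3,12)
−f: reduced (well bottom): (5,3,12) with a≤c, −a<b≤a
flip sign back: reduced form of f is (-5,-3,-12)
g: flip: (12,3,5)→(5,-3,12)
g: reduced (well bottom): (5,-3,12) with a≤c, −a<b≤a
reduced forms (-5, -3, -12) vs (5, -3, 12) ⇒ inequivalent

no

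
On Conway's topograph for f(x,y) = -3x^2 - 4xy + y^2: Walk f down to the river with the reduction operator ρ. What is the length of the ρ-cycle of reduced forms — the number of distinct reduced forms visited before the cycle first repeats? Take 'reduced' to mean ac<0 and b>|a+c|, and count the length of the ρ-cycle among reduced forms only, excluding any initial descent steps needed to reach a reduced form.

D = 28, ⌊√D⌋ = 5
descent: ρ → (1,4,-3)  [lands on river]
river: ρ → (-3,2,2)
river: ρ → (2,2,-3)
river: ρ → (-3,4,1)
ρ-cycle length = 4 (tail of 1 descent step not counted)

4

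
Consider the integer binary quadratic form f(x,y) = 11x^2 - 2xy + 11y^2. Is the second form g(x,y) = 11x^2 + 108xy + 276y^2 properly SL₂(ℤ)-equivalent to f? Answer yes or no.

D₁ = -480, D₂ = -480
f: flip: (11,-2,11)→(11,2,11)
f: reduced (well bottom): (11,2,11) with a≤c, −a<b≤a
g: translate: b→-2 (≡108 mod 22), so (11,108,276)→(11,-2,11)
g: flip: (11,-2,11)→(11,2,11)
g: reduced (well bottom): (11,2,11) with a≤c, −a<b≤a
reduced forms (11, 2, 11) vs (11, 2, 11) ⇒ equivalent

yes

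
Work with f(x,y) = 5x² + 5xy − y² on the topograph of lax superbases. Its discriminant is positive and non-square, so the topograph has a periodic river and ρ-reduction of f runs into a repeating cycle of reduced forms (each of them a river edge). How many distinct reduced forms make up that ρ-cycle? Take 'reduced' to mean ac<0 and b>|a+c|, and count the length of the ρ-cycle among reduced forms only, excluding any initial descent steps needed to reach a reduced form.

D = 45, ⌊√D⌋ = 6
river: ρ → (-1,5,5)
river: ρ → (5,5,-1)
ρ-cycle length = 2 (tail of 0 descent steps not counted)

2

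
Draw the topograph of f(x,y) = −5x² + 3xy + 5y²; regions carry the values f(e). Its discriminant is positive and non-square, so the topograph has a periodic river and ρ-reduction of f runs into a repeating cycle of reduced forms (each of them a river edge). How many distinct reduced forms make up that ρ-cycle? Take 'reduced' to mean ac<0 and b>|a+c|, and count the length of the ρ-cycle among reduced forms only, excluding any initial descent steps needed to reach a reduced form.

D = 109, ⌊√D⌋ = 10
river: ρ → (5,7,-3)
river: ρ → (-3,5,7)
river: ρ → (7,9,-1)
river: ρ → (-1,9,7)
river: ρ → (7,5,-3)
river: ρ → (-3,7,5)
river: ρ → (5,3,-5)
river: ρ → (-5,7,3)
river: ρ → (3,5,-7)
river: ρ → (-7,9,1)
river: ρ → (1,9,-7)
river: ρ → (-7,5,3)
river: ρ → (3,7,-5)
river: ρ → (-5,3,5)
ρ-cycle length = 14 (tail of 0 descent steps not counted)

14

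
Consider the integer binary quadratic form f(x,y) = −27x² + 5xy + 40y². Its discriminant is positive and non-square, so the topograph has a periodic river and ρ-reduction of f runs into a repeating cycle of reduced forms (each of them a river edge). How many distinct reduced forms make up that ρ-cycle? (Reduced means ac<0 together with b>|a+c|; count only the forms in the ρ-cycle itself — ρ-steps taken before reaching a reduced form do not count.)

D = 4345, ⌊√D⌋ = 65
descent: ρ → (40,-5,-27)
descent: ρ → (-27,59,8)  [lands on river]
river: ρ → (8,53,-48)
river: ρ → (-48,43,13)
river: ρ → (13,61,-12)
river: ρ → (-12,59,18)
river: ρ → (18,49,-27)
ρ-cycle length = 6 (tail of 2 descent steps not counted)

6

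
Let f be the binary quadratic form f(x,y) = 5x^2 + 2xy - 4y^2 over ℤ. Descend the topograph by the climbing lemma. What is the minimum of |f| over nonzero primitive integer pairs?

river: ρ → (-4,6,3)
river: ρ → (3,6,-4)
river: ρ → (-4,2,5)
river: ρ → (5,8,-1)
river: ρ → (-1,8,5)
river: ρ → (5,2,-4)
closes: descent 0, river 6
min |a| on river = 1

1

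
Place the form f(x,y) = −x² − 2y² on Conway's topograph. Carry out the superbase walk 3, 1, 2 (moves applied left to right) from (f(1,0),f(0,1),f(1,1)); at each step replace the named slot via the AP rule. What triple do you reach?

start (-1,-2,-3) = (f(1,0),f(0,1),f(1,1))
replace slot 3: 2·((-1)+(-2)) − (-3) = -3 → (-1,-2,-3)
replace slot 1: 2·((-2)+(-3)) − (-1) = -9 → (-9,-2,-3)
replace slot 2: 2·((-9)+(-3)) − (-2) = -22 → (-9,-22,-3)

-9,-22,-3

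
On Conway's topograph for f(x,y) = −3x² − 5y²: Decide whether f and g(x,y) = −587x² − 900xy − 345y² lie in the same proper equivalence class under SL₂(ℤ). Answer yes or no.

D₁ = -60, D₂ = -60
f is negative-definite; reduce −f:
−f: reduced (well bottom): (3,0,5) with a≤c, −a<b≤a
flip sign back: reduced form of f is (-3,0,-5)
g is negative-definite; reduce −g:
−g: translate: b→-274 (≡900 mod 1174), so (587,900,345)→(587,-274,32)
−g: flip: (587,-274,32)→(32,274,587)
−g: translate: b→18 (≡274 mod 64), so (32,274,587)→(32,18,3)
−g: flip: (32,18,3)→(3,-18,32)
−g: translate: b→0 (≡-18 mod 6), so (3,-18,32)→(3,0,5)
−g: reduced (well bottom): (3,0,5) with a≤c, −a<b≤a
flip sign back: reduced form of g is (-3,0,-5)
reduced forms (-3, 0, -5) vs (-3, 0, -5) ⇒ equivalent

yes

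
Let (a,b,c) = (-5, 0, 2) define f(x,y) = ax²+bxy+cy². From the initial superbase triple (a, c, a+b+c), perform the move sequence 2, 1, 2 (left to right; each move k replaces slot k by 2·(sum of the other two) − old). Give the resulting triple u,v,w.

start (-5,2,-3) = (f(1,0),f(0,1),f(1,1))
replace slot 2: 2·((-5)+(-3)) − 2 = -18 → (-5,-18,-3)
replace slot 1: 2·((-18)+(-3)) − (-5) = -37 → (-37,-18,-3)
replace slot 2: 2·((-37)+(-3)) − (-18) = -62 → (-37,-62,-3)

-37,-62,-3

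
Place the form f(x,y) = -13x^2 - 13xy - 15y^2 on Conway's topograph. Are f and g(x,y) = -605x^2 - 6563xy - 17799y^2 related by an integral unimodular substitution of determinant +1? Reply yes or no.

D₁ = -611, D₂ = -611
f is negative-definite; reduce −f:
−f: reduced (well bottom): (13,13,15) with a≤c, −a<b≤a
flip sign back: reduced form of f is (-13,-13,-15)
g is negative-definite; reduce −g:
−g: translate: b→513 (≡6563 mod 1210), so (605,6563,17799)→(605,513,109)
−g: flip: (605,513,109)→(109,-513,605)
−g: translate: b→-77 (≡-513 mod 218), so (109,-513,605)→(109,-77,15)
−g: flip: (109,-77,15)→(15,77,109)
−g: translate: b→-13 (≡77 mod 30), so (15,77,109)→(15,-13,13)
−g: flip: (15,-13,13)→(13,13,15)
−g: reduced (well bottom): (13,13,15) with a≤c, −a<b≤a
flip sign back: reduced form of g is (-13,-13,-15)
reduced forms (-13, -13, -15) vs (-13, -13, -15) ⇒ equivalent

yes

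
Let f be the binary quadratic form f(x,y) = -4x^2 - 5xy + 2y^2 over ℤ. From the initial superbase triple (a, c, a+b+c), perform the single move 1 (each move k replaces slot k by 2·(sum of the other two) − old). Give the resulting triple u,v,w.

start (-4,2,-7) = (f(1,0),f(0,1),f(1,1))
replace slot 1: 2·(2+(-7)) − (-4) = -6 → (-6,2,-7)

-6,2,-7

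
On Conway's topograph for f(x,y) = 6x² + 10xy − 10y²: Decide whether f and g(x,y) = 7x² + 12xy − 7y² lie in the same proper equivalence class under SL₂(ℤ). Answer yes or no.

D₁ = 340, D₂ = 340
river cycle of f (length 6): (-10, 10, 6), (6, 14, -6), (-6, 10, 10), (10, 10, -6), (-6, 14, 6), (6, 10, -10)
river cycle of g (length 14): (-7, 16, 3), (3, 14, -12), (-12, 10, 5), (5, 10, -12), (-12, 14, 3), (3, 16, -7), (-7, 12, 7), (7, 16, -3), (-3, 14, 12), (12, 10, -5), … (4 more)
cycles differ ⇒ inequivalent

no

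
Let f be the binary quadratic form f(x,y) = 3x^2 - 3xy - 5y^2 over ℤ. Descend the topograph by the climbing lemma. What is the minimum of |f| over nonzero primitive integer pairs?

descent: ρ → (-5,3,3)  [lands on river]
river: ρ → (3,3,-5)
river: ρ → (-5,7,1)
river: ρ → (1,7,-5)
closes: descent 1, river 4
min |a| on river = 1

1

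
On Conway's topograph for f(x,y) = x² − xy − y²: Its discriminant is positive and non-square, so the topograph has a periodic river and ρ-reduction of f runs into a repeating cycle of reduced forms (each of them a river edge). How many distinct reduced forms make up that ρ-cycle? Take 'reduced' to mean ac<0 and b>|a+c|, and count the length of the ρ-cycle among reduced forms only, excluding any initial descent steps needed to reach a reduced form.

D = 5, ⌊√D⌋ = 2
descent: ρ → (-1,1,1)  [lands on river]
river: ρ → (1,1,-1)
ρ-cycle length = 2 (tail of 1 descent step not counted)

2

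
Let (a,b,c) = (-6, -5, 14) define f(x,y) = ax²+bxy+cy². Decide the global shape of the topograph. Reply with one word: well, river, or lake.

D = b²−4ac = (-5)² − 4·(-6)·14 = 361
D = 19² is a perfect square ⇒ form factors over ℤ ⇒ lakes

lake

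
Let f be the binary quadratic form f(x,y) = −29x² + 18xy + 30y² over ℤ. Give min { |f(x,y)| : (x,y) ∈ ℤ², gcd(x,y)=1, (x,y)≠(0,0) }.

river: ρ → (30,42,-17)
river: ρ → (-17,60,3)
river: ρ → (3,60,-17)
river: ρ → (-17,42,30)
river: ρ → (30,18,-29)
river: ρ → (-29,40,19)
river: ρ → (19,36,-33)
river: ρ → (-33,30,22)
river: ρ → (22,58,-5)
river: ρ → (-5,52,55)
river: ρ → (55,58,-2)
river: ρ → (-2,58,55)
river: ρ → (55,52,-5)
river: ρ → (-5,58,22)
river: ρ → (22,30,-33)
river: ρ → (-33,36,19)
river: ρ → (19,40,-29)
river: ρ → (-29,18,30)
closes: descent 0, river 18
min |a| on river = 2

2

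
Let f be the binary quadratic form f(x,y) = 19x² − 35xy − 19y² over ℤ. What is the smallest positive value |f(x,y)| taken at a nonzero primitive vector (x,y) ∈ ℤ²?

descent: ρ → (-19,35,19)  [lands on river]
river: ρ → (19,41,-13)
river: ρ → (-13,37,25)
river: ρ → (25,13,-25)
river: ρ → (-25,37,13)
river: ρ → (13,41,-19)
closes: descent 1, river 6
min |a| on river = 13

13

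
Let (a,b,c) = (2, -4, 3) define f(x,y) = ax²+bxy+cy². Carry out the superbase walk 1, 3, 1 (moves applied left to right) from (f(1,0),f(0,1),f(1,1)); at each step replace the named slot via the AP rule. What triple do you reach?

start (2,3,1) = (f(1,0),f(0,1),f(1,1))
replace slot 1: 2·(3+1) − 2 = 6 → (6,3,1)
replace slot 3: 2·(6+3) − 1 = 17 → (6,3,17)
replace slot 1: 2·(3+17) − 6 = 34 → (34,3,17)

34,3,17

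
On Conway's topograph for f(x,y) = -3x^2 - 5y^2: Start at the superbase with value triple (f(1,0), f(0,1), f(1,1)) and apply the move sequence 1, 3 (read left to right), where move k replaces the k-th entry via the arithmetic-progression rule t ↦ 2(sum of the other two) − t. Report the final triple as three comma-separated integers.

start (-3,-5,-8) = (f(1,0),f(0,1),f(1,1))
replace slot 1: 2·((-5)+(-8)) − (-3) = -23 → (-23,-5,-8)
replace slot 3: 2·((-23)+(-5)) − (-8) = -48 → (-23,-5,-48)

-23,-5,-48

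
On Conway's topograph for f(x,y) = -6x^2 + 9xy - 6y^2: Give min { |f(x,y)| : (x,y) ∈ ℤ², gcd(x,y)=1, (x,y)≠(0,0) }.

translate: b→3 (≡-9 mod 12), so (6,-9,6)→(6,3,3)
flip: (6,3,3)→(3,-3,6)
translate: b→3 (≡-3 mod 6), so (3,-3,6)→(3,3,6)
reduced (well bottom): (3,3,6) with a≤c, −a<b≤a
well minimum |f| = |-3| = 3 (negative-definite)

3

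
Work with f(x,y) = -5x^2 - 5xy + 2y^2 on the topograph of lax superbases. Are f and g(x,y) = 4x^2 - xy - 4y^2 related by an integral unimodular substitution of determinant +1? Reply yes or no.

D₁ = 65, D₂ = 65
river cycle of f (length 6): (2, 5, -5), (-5, 5, 2), (2, 7, -2), (-2, 5, 5), (5, 5, -2), (-2, 7, 2)
river cycle of g (length 6): (-4, 1, 4), (4, 7, -1), (-1, 7, 4), (4, 1, -4), (-4, 7, 1), (1, 7, -4)
cycles differ ⇒ inequivalent

no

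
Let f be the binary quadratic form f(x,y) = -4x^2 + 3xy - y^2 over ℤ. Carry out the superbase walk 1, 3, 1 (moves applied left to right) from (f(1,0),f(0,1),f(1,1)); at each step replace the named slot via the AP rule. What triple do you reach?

start (-4,-1,-2) = (f(1,0),f(0,1),f(1,1))
replace slot 1: 2·((-1)+(-2)) − (-4) = -2 → (-2,-1,-2)
replace slot 3: 2·((-2)+(-1)) − (-2) = -4 → (-2,-1,-4)
replace slot 1: 2·((-1)+(-4)) − (-2) = -8 → (-8,-1,-4)

-8,-1,-4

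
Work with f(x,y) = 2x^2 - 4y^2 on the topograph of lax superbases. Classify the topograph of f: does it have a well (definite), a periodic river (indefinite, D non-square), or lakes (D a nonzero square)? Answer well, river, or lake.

D = b²−4ac = 0² − 4·2·(-4) = 32
D > 0 non-square ⇒ indefinite ⇒ periodic river

river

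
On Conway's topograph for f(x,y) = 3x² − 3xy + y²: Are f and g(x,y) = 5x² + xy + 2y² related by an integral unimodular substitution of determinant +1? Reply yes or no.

D₁ = -3, D₂ = -39
discriminants differ ⇒ not SL₂(ℤ)-equivalent

no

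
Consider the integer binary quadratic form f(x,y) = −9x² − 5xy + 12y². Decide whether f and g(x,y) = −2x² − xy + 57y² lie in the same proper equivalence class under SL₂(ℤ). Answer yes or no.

D₁ = 457, D₂ = 457
river cycle of f (length 46): (12, 5, -9), (-9, 13, 8), (8, 19, -3), (-3, 17, 14), (14, 11, -6), (-6, 13, 12), (12, 11, -7), (-7, 17, 6), (6, 19, -4), (-4, 21, 1), … (36 more)
river cycle of g (length 46): (-2, 19, 12), (12, 5, -9), (-9, 13, 8), (8, 19, -3), (-3, 17, 14), (14, 11, -6), (-6, 13, 12), (12, 11, -7), (-7, 17, 6), (6, 19, -4), … (36 more)
cycles coincide ⇒ equivalent

yes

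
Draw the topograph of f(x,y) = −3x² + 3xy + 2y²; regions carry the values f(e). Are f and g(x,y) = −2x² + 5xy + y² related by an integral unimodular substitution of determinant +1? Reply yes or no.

D₁ = 33, D₂ = 33
river cycle of f (length 4): (2, 5, -1), (-1, 5, 2), (2, 3, -3), (-3, 3, 2)
river cycle of g (length 4): (1, 5, -2), (-2, 3, 3), (3, 3, -2), (-2, 5, 1)
cycles differ ⇒ inequivalent

no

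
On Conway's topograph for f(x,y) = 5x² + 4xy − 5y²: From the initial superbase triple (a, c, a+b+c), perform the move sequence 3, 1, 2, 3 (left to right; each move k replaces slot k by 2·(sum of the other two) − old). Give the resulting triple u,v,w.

start (5,-5,4) = (f(1,0),f(0,1),f(1,1))
replace slot 3: 2·(5+(-5)) − 4 = -4 → (5,-5,-4)
replace slot 1: 2·((-5)+(-4)) − 5 = -23 → (-23,-5,-4)
replace slot 2: 2·((-23)+(-4)) − (-5) = -49 → (-23,-49,-4)
replace slot 3: 2·((-23)+(-49)) − (-4) = -140 → (-23,-49,-140)

-23,-49,-140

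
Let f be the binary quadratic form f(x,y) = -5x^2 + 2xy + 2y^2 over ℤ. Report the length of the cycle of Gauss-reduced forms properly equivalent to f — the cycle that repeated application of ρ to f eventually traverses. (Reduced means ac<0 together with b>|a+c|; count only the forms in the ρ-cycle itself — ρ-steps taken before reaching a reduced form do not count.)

D = 44, ⌊√D⌋ = 6
descent: ρ → (2,6,-1)  [lands on river]
river: ρ → (-1,6,2)
ρ-cycle length = 2 (tail of 1 descent step not counted)

2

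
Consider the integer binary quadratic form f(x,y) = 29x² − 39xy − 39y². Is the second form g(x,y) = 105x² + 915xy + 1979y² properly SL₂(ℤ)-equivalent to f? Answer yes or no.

D₁ = 6045, D₂ = 6045
river cycle of f (length 4): (-39, 39, 29), (29, 77, -1), (-1, 77, 29), (29, 39, -39)
river cycle of g (length 4): (-1, 77, 29), (29, 39, -39), (-39, 39, 29), (29, 77, -1)
cycles coincide ⇒ equivalent

yes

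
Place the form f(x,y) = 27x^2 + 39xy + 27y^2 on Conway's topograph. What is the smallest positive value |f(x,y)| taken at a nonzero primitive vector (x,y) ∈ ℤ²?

translate: b→-15 (≡39 mod 54), so (27,39,27)→(27,-15,15)
flip: (27,-15,15)→(15,15,27)
reduced (well bottom): (15,15,27) with a≤c, −a<b≤a
well minimum = a = 15

15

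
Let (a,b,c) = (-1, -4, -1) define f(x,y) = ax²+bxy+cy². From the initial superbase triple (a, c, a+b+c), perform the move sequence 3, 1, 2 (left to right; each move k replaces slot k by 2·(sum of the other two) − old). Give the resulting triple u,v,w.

start (-1,-1,-6) = (f(1,0),f(0,1),f(1,1))
replace slot 3: 2·((-1)+(-1)) − (-6) = 2 → (-1,-1,2)
replace slot 1: 2·((-1)+2) − (-1) = 3 → (3,-1,2)
replace slot 2: 2·(3+2) − (-1) = 11 → (3,11,2)

3,11,2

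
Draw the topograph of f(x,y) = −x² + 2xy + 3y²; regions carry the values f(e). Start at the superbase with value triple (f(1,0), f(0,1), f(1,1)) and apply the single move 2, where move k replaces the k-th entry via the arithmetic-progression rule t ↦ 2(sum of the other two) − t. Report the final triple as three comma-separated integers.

start (-1,3,4) = (f(1,0),f(0,1),f(1,1))
replace slot 2: 2·((-1)+4) − 3 = 3 → (-1,3,4)

-1,3,4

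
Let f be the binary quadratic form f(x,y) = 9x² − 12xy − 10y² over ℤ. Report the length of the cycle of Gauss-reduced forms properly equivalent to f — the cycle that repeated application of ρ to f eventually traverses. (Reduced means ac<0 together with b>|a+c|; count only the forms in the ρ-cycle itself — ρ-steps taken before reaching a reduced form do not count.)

D = 504, ⌊√D⌋ = 22
descent: ρ → (-10,12,9)  [lands on river]
river: ρ → (9,6,-13)
river: ρ → (-13,20,2)
river: ρ → (2,20,-13)
river: ρ → (-13,6,9)
river: ρ → (9,12,-10)
river: ρ → (-10,8,11)
river: ρ → (11,14,-7)
river: ρ → (-7,14,11)
river: ρ → (11,8,-10)
ρ-cycle length = 10 (tail of 1 descent step not counted)

10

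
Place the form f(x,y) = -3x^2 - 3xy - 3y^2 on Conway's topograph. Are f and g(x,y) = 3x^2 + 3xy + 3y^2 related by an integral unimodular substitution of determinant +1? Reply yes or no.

D₁ = -27, D₂ = -27
f is negative-definite; reduce −f:
−f: reduced (well bottom): (3,3,3) with a≤c, −a<b≤a
flip sign back: reduced form of f is (-3,-3,-3)
g: reduced (well bottom): (3,3,3) with a≤c, −a<b≤a
reduced forms (-3, -3, -3) vs (3, 3, 3) ⇒ inequivalent

no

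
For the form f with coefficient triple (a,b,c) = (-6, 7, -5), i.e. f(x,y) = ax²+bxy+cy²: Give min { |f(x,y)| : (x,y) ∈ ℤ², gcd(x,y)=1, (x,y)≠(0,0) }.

translate: b→5 (≡-7 mod 12), so (6,-7,5)→(6,5,4)
flip: (6,5,4)→(4,-5,6)
translate: b→3 (≡-5 mod 8), so (4,-5,6)→(4,3,5)
reduced (well bottom): (4,3,5) with a≤c, −a<b≤a
well minimum |f| = |-4| = 4 (negative-definite)

4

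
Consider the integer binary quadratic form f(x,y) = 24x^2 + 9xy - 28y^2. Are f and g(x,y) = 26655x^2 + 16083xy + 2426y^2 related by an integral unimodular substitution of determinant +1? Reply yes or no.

D₁ = 2769, D₂ = 2769
river cycle of f (length 32): (-28, 47, 5), (5, 43, -46), (-46, 49, 2), (2, 51, -21), (-21, 33, 20), (20, 47, -7), (-7, 51, 6), (6, 45, -31), (-31, 17, 20), (20, 23, -28), … (22 more)
river cycle of g (length 32): (5, 43, -46), (-46, 49, 2), (2, 51, -21), (-21, 33, 20), (20, 47, -7), (-7, 51, 6), (6, 45, -31), (-31, 17, 20), (20, 23, -28), (-28, 33, 15), … (22 more)
cycles coincide ⇒ equivalent

yes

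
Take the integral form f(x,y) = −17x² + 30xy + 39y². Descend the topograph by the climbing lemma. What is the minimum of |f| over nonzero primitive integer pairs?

river: ρ → (39,48,-8)
river: ρ → (-8,48,39)
river: ρ → (39,30,-17)
river: ρ → (-17,38,31)
river: ρ → (31,24,-24)
river: ρ → (-24,24,31)
river: ρ → (31,38,-17)
river: ρ → (-17,30,39)
closes: descent 0, river 8
min |a| on river = 8

8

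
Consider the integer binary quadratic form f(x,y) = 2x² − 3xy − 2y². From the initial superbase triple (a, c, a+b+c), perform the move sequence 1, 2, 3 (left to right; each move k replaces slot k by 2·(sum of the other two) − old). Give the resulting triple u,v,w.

start (2,-2,-3) = (f(1,0),f(0,1),f(1,1))
replace slot 1: 2·((-2)+(-3)) − 2 = -12 → (-12,-2,-3)
replace slot 2: 2·((-12)+(-3)) − (-2) = -28 → (-12,-28,-3)
replace slot 3: 2·((-12)+(-28)) − (-3) = -77 → (-12,-28,-77)

-12,-28,-77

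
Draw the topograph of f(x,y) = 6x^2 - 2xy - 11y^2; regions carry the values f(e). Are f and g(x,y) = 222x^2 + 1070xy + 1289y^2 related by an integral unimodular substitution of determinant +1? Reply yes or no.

D₁ = 268, D₂ = 268
river cycle of f (length 10): (6, 10, -7), (-7, 4, 9), (9, 14, -2), (-2, 14, 9), (9, 4, -7), (-7, 10, 6), (6, 14, -3), (-3, 16, 1), (1, 16, -3), (-3, 14, 6)
river cycle of g (length 10): (6, 10, -7), (-7, 4, 9), (9, 14, -2), (-2, 14, 9), (9, 4, -7), (-7, 10, 6), (6, 14, -3), (-3, 16, 1), (1, 16, -3), (-3, 14, 6)
cycles coincide ⇒ equivalent

yes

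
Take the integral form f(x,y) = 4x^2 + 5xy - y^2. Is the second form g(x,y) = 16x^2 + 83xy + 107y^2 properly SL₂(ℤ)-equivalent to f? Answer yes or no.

D₁ = 41, D₂ = 41
river cycle of f (length 10): (-1, 5, 4), (4, 3, -2), (-2, 5, 2), (2, 3, -4), (-4, 5, 1), (1, 5, -4), (-4, 3, 2), (2, 5, -2), (-2, 3, 4), (4, 5, -1)
river cycle of g (length 10): (2, 5, -2), (-2, 3, 4), (4, 5, -1), (-1, 5, 4), (4, 3, -2), (-2, 5, 2), (2, 3, -4), (-4, 5, 1), (1, 5, -4), (-4, 3, 2)
cycles coincide ⇒ equivalent

yes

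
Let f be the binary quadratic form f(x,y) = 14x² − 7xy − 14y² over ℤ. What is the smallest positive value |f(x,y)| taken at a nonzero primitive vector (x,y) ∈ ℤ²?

descent: ρ → (-14,7,14)  [lands on river]
river: ρ → (14,21,-7)
river: ρ → (-7,21,14)
river: ρ → (14,7,-14)
river: ρ → (-14,21,7)
river: ρ → (7,21,-14)
closes: descent 1, river 6
min |a| on river = 7

7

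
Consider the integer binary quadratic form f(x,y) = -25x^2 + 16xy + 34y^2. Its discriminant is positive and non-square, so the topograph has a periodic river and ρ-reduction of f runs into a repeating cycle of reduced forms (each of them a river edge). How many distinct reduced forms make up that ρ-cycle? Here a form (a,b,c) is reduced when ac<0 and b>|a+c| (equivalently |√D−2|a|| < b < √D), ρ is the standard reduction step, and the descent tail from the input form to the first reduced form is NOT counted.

D = 3656, ⌊√D⌋ = 60
river: ρ → (34,52,-7)
river: ρ → (-7,60,2)
river: ρ → (2,60,-7)
river: ρ → (-7,52,34)
river: ρ → (34,16,-25)
river: ρ → (-25,34,25)
river: ρ → (25,16,-34)
river: ρ → (-34,52,7)
river: ρ → (7,60,-2)
river: ρ → (-2,60,7)
river: ρ → (7,52,-34)
river: ρ → (-34,16,25)
river: ρ → (25,34,-25)
river: ρ → (-25,16,34)
ρ-cycle length = 14 (tail of 0 descent steps not counted)

14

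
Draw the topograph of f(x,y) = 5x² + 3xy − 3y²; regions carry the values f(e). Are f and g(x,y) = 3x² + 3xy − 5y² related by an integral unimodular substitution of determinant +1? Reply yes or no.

D₁ = 69, D₂ = 69
river cycle of f (length 4): (-3, 3, 5), (5, 7, -1), (-1, 7, 5), (5, 3, -3)
river cycle of g (length 4): (-5, 7, 1), (1, 7, -5), (-5, 3, 3), (3, 3, -5)
cycles differ ⇒ inequivalent

no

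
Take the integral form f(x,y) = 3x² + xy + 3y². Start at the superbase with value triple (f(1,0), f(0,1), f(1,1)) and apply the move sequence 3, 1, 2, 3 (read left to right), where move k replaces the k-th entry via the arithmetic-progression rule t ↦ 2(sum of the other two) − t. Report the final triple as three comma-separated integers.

start (3,3,7) = (f(1,0),f(0,1),f(1,1))
replace slot 3: 2·(3+3) − 7 = 5 → (3,3,5)
replace slot 1: 2·(3+5) − 3 = 13 → (13,3,5)
replace slot 2: 2·(13+5) − 3 = 33 → (13,33,5)
replace slot 3: 2·(13+33) − 5 = 87 → (13,33,87)

13,33,87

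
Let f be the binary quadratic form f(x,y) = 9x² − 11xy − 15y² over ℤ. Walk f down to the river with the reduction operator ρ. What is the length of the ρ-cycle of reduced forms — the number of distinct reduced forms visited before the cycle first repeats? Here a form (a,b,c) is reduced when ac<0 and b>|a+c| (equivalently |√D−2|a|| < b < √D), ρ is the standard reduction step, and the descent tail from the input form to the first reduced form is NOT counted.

D = 661, ⌊√D⌋ = 25
descent: ρ → (-15,11,9)  [lands on river]
river: ρ → (9,25,-1)
river: ρ → (-1,25,9)
river: ρ → (9,11,-15)
river: ρ → (-15,19,5)
river: ρ → (5,21,-11)
river: ρ → (-11,23,3)
river: ρ → (3,25,-3)
river: ρ → (-3,23,11)
river: ρ → (11,21,-5)
river: ρ → (-5,19,15)
river: ρ → (15,11,-9)
river: ρ → (-9,25,1)
river: ρ → (1,25,-9)
river: ρ → (-9,11,15)
river: ρ → (15,19,-5)
river: ρ → (-5,21,11)
river: ρ → (11,23,-3)
river: ρ → (-3,25,3)
river: ρ → (3,23,-11)
river: ρ → (-11,21,5)
river: ρ → (5,19,-15)
ρ-cycle length = 22 (tail of 1 descent step not counted)

22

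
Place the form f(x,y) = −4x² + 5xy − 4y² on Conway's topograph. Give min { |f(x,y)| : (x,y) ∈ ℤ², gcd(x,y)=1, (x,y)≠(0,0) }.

translate: b→3 (≡-5 mod 8), so (4,-5,4)→(4,3,3)
flip: (4,3,3)→(3,-3,4)
translate: b→3 (≡-3 mod 6), so (3,-3,4)→(3,3,4)
reduced (well bottom): (3,3,4) with a≤c, −a<b≤a
well minimum |f| = |-3| = 3 (negative-definite)

3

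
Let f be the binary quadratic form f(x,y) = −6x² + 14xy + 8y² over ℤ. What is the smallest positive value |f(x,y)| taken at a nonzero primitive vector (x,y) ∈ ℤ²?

river: ρ → (8,18,-2)
river: ρ → (-2,18,8)
river: ρ → (8,14,-6)
river: ρ → (-6,10,12)
river: ρ → (12,14,-4)
river: ρ → (-4,18,4)
river: ρ → (4,14,-12)
river: ρ → (-12,10,6)
river: ρ → (6,14,-8)
river: ρ → (-8,18,2)
river: ρ → (2,18,-8)
river: ρ → (-8,14,6)
river: ρ → (6,10,-12)
river: ρ → (-12,14,4)
river: ρ → (4,18,-4)
river: ρ → (-4,14,12)
river: ρ → (12,10,-6)
river: ρ → (-6,14,8)
closes: descent 0, river 18
min |a| on river = 2

2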